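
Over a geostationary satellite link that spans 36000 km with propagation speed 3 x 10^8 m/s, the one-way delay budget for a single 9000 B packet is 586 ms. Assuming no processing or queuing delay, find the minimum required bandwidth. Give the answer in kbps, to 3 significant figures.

L = 72000 bits.
Propagation delay = 36000000 / 300000000 = 120 ms.
Transmission budget = 586 − 120 = 466 ms.
R ≥ L / t_tx = 72000 bits / 0.466 s = 155 kbps.

155 kbps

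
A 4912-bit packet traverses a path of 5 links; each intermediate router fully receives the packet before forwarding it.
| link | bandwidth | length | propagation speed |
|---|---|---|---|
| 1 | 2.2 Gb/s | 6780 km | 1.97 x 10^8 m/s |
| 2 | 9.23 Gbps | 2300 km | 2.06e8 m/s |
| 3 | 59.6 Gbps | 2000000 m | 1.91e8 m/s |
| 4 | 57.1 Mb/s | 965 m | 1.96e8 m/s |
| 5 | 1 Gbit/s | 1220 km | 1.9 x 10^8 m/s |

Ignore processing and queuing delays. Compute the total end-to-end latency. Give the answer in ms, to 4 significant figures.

62.57 ms

Transmission delays (L/R per hop): 0.00223273, 0.000532178, 8.24161e-05, 0.0860245, 0.004912 ms; sum = 0.0937838 ms.
Propagation delays (d/s per hop): 34.4162, 11.165, 10.4712, 0.00492347, 6.42105 ms; sum = 62.4785 ms.
End-to-end = 62.57 ms.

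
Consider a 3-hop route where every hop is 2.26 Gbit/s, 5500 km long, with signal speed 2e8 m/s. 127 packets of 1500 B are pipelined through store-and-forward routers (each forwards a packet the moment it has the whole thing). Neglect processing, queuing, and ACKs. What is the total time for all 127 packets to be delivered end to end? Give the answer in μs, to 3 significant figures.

Per-hop transmission t_tx = L/R = 12000/2260000000 = 5.30973 μs.
Per-hop propagation t_prop = 5500000/200000000 = 27500 μs.
Pipeline fill: first packet needs 3·t_tx to clear all hops; remaining 126 packets each add one t_tx.
Total = (3+127-1)·t_tx + 3·t_prop = 129·5.30973 + 3·27500 = 83200 μs.

83200 μs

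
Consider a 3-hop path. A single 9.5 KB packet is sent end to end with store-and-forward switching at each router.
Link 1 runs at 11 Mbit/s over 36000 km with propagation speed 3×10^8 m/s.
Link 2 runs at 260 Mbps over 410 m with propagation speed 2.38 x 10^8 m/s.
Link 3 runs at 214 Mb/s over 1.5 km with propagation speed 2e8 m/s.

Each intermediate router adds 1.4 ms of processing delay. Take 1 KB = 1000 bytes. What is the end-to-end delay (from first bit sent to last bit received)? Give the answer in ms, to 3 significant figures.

130 ms

L = 76000 bits.
Transmission delays (L/R per hop): 6.90909, 0.292308, 0.35514 ms; sum = 7.55654 ms.
Propagation delays (d/s per hop): 120, 0.00172269, 0.0075 ms; sum = 120.009 ms.
Processing at 2 router(s): 2 × 1.4 ms = 2.8 ms.
End-to-end = 130 ms.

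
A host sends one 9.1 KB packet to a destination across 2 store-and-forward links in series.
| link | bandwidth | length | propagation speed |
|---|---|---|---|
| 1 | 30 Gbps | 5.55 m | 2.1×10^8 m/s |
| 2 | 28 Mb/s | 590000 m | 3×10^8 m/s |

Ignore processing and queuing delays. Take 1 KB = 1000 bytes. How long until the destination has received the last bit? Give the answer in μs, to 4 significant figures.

L = 72800 bits.
Transmission delays (L/R per hop): 2.42667, 2600 μs; sum = 2602.43 μs.
Propagation delays (d/s per hop): 0.0264286, 1966.67 μs; sum = 1966.69 μs.
End-to-end = 4569 μs.

4569 μs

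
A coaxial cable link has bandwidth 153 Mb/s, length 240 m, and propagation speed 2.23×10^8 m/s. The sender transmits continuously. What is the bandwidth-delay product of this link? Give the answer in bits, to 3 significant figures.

Propagation delay = 240 / 223000000 = 1.07623e-06 s.
BDP = R × t_prop = 153000000 × 1.07623e-06 = 164.664 bits.

165 bits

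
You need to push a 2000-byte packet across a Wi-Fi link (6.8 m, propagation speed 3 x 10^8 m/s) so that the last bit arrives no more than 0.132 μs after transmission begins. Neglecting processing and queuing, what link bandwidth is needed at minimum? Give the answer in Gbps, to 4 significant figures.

L = 16000 bits.
Propagation delay = 6.8 / 300000000 = 0.0226667 μs.
Transmission budget = 0.132 − 0.0226667 = 0.109333 μs.
R ≥ L / t_tx = 16000 bits / 1.09333e-07 s = 146.3 Gbps.

146.3 Gbps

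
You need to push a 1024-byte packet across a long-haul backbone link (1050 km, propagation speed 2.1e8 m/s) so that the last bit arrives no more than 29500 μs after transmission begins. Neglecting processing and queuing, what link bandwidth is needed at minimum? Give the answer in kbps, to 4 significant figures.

334.4 kbps

L = 8192 bits.
Propagation delay = 1050000 / 210000000 = 5000 μs.
Transmission budget = 29500 − 5000 = 24500 μs.
R ≥ L / t_tx = 8192 bits / 0.0245 s = 334.4 kbps.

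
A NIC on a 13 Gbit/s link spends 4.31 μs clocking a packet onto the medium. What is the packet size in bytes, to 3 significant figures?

L = R × t_tx = 13000000000 b/s × 4.31e-06 s = 56030 bits.
In bytes: 56030 / 8 = 7000 bytes.

7000 bytes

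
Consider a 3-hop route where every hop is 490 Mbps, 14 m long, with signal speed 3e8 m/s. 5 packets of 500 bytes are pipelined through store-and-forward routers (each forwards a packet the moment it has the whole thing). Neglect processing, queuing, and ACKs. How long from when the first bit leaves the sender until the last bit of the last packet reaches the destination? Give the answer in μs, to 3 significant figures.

57.3 μs

Per-hop transmission t_tx = L/R = 4000/490000000 = 8.16327 μs.
Per-hop propagation t_prop = 14/300000000 = 0.0466667 μs.
Pipeline fill: first packet needs 3·t_tx to clear all hops; remaining 4 packets each add one t_tx.
Total = (3+5-1)·t_tx + 3·t_prop = 7·8.16327 + 3·0.0466667 = 57.3 μs.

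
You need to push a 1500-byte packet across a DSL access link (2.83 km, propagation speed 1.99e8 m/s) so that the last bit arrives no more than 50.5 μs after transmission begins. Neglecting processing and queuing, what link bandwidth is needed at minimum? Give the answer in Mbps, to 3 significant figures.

331 Mbps

L = 12000 bits.
Propagation delay = 2830 / 199000000 = 14.2211 μs.
Transmission budget = 50.5 − 14.2211 = 36.2789 μs.
R ≥ L / t_tx = 12000 bits / 3.62789e-05 s = 331 Mbps.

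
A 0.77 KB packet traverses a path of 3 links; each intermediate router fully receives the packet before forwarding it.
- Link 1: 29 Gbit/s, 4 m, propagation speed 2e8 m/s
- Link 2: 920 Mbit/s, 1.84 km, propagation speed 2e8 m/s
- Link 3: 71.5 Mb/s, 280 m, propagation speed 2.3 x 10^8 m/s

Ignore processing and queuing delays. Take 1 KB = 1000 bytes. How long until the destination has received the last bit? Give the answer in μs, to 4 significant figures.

L = 6160 bits.
Transmission delays (L/R per hop): 0.212414, 6.69565, 86.1538 μs; sum = 93.0619 μs.
Propagation delays (d/s per hop): 0.02, 9.2, 1.21739 μs; sum = 10.4374 μs.
End-to-end = 103.5 μs.

103.5 μs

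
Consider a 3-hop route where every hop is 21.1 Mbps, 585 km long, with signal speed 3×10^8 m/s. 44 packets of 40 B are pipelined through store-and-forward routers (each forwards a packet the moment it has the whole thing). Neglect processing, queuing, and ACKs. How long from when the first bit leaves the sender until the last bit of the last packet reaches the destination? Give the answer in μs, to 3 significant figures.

6550 μs

Per-hop transmission t_tx = L/R = 320/21100000 = 15.1659 μs.
Per-hop propagation t_prop = 585000/300000000 = 1950 μs.
Pipeline fill: first packet needs 3·t_tx to clear all hops; remaining 43 packets each add one t_tx.
Total = (3+44-1)·t_tx + 3·t_prop = 46·15.1659 + 3·1950 = 6550 μs.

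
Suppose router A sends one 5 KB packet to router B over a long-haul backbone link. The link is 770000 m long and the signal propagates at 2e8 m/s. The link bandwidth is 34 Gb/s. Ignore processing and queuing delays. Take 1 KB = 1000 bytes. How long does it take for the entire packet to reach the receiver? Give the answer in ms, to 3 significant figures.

L = 40000 bits.
Transmission delay = L/R = 40000 / 34000000000 = 0.00117647 ms.
Propagation delay = d/s = 770000 m / 200000000 m/s = 3.85 ms.
Total = 3.85 ms.

3.85 ms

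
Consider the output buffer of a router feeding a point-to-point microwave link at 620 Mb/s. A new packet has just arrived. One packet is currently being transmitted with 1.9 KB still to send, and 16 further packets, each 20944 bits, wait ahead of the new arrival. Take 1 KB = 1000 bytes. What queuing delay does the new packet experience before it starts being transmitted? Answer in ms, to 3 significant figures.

0.565 ms

Each queued packet: L/R = 20944/620000000 = 0.0337806 ms.
16 queued → 0.54049 ms.
Plus remaining 15200 bits of current packet: 0.0245161 ms.
Queuing delay = 0.565 ms.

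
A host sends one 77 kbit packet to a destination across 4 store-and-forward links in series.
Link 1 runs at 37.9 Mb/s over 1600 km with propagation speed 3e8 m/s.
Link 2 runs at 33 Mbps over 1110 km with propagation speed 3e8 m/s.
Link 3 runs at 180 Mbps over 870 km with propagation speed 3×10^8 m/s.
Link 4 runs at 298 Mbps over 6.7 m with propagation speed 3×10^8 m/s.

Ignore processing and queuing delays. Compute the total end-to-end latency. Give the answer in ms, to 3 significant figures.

17.0 ms

L = 77000 bits.
Transmission delays (L/R per hop): 2.03166, 2.33333, 0.427778, 0.258389 ms; sum = 5.05116 ms.
Propagation delays (d/s per hop): 5.33333, 3.7, 2.9, 2.23333e-05 ms; sum = 11.9334 ms.
End-to-end = 17.0 ms.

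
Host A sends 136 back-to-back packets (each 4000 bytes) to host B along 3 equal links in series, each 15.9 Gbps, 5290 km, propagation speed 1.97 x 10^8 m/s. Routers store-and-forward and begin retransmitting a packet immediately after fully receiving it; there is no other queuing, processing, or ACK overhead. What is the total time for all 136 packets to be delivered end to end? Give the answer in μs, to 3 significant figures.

80800 μs

Per-hop transmission t_tx = L/R = 32000/15900000000 = 2.01258 μs.
Per-hop propagation t_prop = 5290000/197000000 = 26852.8 μs.
Pipeline fill: first packet needs 3·t_tx to clear all hops; remaining 135 packets each add one t_tx.
Total = (3+136-1)·t_tx + 3·t_prop = 138·2.01258 + 3·26852.8 = 80800 μs.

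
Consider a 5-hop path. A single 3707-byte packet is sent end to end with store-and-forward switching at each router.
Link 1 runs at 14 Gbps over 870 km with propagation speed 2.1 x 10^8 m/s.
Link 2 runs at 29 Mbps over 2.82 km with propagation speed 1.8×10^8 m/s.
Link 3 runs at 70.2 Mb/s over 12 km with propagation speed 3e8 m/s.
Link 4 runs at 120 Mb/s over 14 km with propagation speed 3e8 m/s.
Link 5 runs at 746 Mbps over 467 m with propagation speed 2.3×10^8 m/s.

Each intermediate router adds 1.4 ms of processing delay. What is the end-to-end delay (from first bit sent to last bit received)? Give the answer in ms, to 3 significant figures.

L = 3707 × 8 = 29656 bits.
Transmission delays (L/R per hop): 0.00211829, 1.02262, 0.42245, 0.247133, 0.0397534 ms; sum = 1.73408 ms.
Propagation delays (d/s per hop): 4.14286, 0.0156667, 0.04, 0.0466667, 0.00203043 ms; sum = 4.24722 ms.
Processing at 4 router(s): 4 × 1.4 ms = 5.6 ms.
End-to-end = 11.6 ms.

11.6 ms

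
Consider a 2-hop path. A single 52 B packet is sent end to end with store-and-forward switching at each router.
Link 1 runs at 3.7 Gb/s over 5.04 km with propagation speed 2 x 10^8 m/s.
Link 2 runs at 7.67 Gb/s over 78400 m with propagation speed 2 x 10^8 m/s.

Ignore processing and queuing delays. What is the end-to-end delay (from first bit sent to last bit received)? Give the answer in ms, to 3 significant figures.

L = 52 × 8 = 416 bits.
Transmission delays (L/R per hop): 0.000112432, 5.42373e-05 ms; sum = 0.00016667 ms.
Propagation delays (d/s per hop): 0.0252, 0.392 ms; sum = 0.4172 ms.
End-to-end = 0.417 ms.

0.417 ms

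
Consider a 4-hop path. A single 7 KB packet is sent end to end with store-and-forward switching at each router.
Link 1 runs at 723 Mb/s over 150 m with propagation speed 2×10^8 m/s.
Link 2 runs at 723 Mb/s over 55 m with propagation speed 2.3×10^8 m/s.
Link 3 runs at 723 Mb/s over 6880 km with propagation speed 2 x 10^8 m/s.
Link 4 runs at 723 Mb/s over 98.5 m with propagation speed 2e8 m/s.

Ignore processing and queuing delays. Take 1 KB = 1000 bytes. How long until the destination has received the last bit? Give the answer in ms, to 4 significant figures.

34.71 ms

L = 56000 bits.
Transmission delay per hop = L/R = 56000/723000000 = 0.077455 ms; 4 hops → 0.30982 ms.
Propagation delays (d/s per hop): 0.00075, 0.00023913, 34.4, 0.0004925 ms; sum = 34.4015 ms.
End-to-end = 34.71 ms.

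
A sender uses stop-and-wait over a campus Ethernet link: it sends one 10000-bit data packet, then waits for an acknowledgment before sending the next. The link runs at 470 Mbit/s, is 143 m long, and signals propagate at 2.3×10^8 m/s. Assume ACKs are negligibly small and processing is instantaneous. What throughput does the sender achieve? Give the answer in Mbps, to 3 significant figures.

444 Mbps

t_tx = L/R = 10000/470000000 = 2.12766e-05 s.
t_prop = 143/2.3e+08 = 6.21739e-07 s; RTT = 1.24348e-06 s.
Cycle = t_tx + RTT = 2.25201e-05 s.
Throughput = L / cycle = 10000 / 2.25201e-05 = 444 Mbps.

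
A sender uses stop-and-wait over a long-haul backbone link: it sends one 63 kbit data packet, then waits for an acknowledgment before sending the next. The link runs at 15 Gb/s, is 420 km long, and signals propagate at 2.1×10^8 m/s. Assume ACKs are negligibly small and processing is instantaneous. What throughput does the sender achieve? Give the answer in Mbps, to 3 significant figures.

t_tx = L/R = 63000/15000000000 = 4.2e-06 s.
t_prop = 420000/210000000 = 0.002 s; RTT = 0.004 s.
Cycle = t_tx + RTT = 0.0040042 s.
Throughput = L / cycle = 63000 / 0.0040042 = 15.7 Mbps.

15.7 Mbps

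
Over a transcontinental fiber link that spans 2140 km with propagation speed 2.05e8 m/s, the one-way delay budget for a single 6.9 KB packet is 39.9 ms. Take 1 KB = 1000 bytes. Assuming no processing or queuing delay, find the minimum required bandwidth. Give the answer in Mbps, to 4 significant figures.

L = 55200 bits.
Propagation delay = 2140000 / 2.05e+08 = 10.439 ms.
Transmission budget = 39.9 − 10.439 = 29.461 ms.
R ≥ L / t_tx = 55200 bits / 0.029461 s = 1.874 Mbps.

1.874 Mbps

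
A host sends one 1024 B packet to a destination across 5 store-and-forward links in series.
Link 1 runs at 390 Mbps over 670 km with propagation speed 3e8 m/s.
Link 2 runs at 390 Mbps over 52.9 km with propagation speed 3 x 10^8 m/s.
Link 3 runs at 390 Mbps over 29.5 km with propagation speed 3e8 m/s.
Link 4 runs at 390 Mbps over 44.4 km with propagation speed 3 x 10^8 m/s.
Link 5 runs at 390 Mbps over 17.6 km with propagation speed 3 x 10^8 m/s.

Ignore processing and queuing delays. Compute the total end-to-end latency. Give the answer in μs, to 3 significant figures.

2820 μs

L = 1024 × 8 = 8192 bits.
Transmission delay per hop = L/R = 8192/390000000 = 21.0051 μs; 5 hops → 105.026 μs.
Propagation delays (d/s per hop): 2233.33, 176.333, 98.3333, 148, 58.6667 μs; sum = 2714.67 μs.
End-to-end = 2820 μs.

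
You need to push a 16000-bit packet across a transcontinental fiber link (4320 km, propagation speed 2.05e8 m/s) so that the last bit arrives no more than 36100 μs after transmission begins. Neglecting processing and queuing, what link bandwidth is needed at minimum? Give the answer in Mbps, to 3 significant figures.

1.06 Mbps

Propagation delay = 4320000 / 2.05e+08 = 21073.2 μs.
Transmission budget = 36100 − 21073.2 = 15026.8 μs.
R ≥ L / t_tx = 16000 bits / 0.0150268 s = 1.06 Mbps.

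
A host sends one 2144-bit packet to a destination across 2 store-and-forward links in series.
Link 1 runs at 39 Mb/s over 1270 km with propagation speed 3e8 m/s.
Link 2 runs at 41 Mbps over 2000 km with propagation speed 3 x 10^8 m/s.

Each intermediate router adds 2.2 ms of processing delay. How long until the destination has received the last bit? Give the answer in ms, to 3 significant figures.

Transmission delays (L/R per hop): 0.0549744, 0.0522927 ms; sum = 0.107267 ms.
Propagation delays (d/s per hop): 4.23333, 6.66667 ms; sum = 10.9 ms.
Processing at 1 router(s): 1 × 2.2 ms = 2.2 ms.
End-to-end = 13.2 ms.

13.2 ms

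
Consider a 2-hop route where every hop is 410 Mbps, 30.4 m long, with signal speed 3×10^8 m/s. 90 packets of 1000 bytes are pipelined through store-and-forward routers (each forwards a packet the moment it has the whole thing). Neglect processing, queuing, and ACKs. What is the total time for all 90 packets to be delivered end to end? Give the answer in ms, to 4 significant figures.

Per-hop transmission t_tx = L/R = 8000/410000000 = 0.0195122 ms.
Per-hop propagation t_prop = 30.4/300000000 = 0.000101333 ms.
Pipeline fill: first packet needs 2·t_tx to clear all hops; remaining 89 packets each add one t_tx.
Total = (2+90-1)·t_tx + 2·t_prop = 91·0.0195122 + 2·0.000101333 = 1.776 ms.

1.776 ms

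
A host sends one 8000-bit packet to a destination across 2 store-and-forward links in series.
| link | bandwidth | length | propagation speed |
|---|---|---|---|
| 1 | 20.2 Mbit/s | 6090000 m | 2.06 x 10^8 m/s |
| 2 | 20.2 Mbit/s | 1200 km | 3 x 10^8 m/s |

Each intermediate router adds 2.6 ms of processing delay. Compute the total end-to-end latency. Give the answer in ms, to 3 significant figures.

Transmission delay per hop = L/R = 8000/20200000 = 0.39604 ms; 2 hops → 0.792079 ms.
Propagation delays (d/s per hop): 29.5631, 4 ms; sum = 33.5631 ms.
Processing at 1 router(s): 1 × 2.6 ms = 2.6 ms.
End-to-end = 37.0 ms.

37.0 ms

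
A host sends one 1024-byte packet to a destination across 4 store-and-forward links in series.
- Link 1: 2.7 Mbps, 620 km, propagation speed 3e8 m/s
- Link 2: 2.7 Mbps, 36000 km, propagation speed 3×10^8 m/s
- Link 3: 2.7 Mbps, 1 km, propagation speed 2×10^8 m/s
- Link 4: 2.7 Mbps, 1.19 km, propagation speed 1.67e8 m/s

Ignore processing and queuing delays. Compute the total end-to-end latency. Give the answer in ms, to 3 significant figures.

134 ms

L = 1024 × 8 = 8192 bits.
Transmission delay per hop = L/R = 8192/2700000 = 3.03407 ms; 4 hops → 12.1363 ms.
Propagation delays (d/s per hop): 2.06667, 120, 0.005, 0.00712575 ms; sum = 122.079 ms.
End-to-end = 134 ms.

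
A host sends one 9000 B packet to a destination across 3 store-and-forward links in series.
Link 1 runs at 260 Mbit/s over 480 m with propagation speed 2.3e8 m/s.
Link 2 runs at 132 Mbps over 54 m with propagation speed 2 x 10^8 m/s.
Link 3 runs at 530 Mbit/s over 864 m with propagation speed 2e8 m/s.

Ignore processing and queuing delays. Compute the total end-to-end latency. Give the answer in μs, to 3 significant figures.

L = 9000 × 8 = 72000 bits.
Transmission delays (L/R per hop): 276.923, 545.455, 135.849 μs; sum = 958.227 μs.
Propagation delays (d/s per hop): 2.08696, 0.27, 4.32 μs; sum = 6.67696 μs.
End-to-end = 965 μs.

965 μs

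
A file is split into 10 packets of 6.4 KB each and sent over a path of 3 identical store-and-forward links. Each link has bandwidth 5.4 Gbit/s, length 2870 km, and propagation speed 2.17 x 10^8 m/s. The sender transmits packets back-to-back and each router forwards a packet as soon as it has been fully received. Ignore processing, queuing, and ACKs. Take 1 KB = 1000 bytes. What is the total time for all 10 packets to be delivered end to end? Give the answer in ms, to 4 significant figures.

Per-hop transmission t_tx = L/R = 51200/5400000000 = 0.00948148 ms.
Per-hop propagation t_prop = 2870000/217000000 = 13.2258 ms.
Pipeline fill: first packet needs 3·t_tx to clear all hops; remaining 9 packets each add one t_tx.
Total = (3+10-1)·t_tx + 3·t_prop = 12·0.00948148 + 3·13.2258 = 39.79 ms.

39.79 ms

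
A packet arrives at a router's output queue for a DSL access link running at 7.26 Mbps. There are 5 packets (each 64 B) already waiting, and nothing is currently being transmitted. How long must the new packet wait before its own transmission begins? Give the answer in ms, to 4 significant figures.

0.3526 ms

Each queued packet: L/R = 512/7260000 = 0.0705234 ms.
5 queued → 0.352617 ms.
Queuing delay = 0.3526 ms.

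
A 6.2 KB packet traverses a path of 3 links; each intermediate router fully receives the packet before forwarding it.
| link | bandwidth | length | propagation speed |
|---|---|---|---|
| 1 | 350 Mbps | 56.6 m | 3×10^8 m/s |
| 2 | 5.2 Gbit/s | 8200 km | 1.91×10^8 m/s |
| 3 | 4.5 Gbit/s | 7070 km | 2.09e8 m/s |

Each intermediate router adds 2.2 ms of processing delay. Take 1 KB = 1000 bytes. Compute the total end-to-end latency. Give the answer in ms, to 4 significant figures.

81.32 ms

L = 49600 bits.
Transmission delays (L/R per hop): 0.141714, 0.00953846, 0.0110222 ms; sum = 0.162275 ms.
Propagation delays (d/s per hop): 0.000188667, 42.9319, 33.8278 ms; sum = 76.7599 ms.
Processing at 2 router(s): 2 × 2.2 ms = 4.4 ms.
End-to-end = 81.32 ms.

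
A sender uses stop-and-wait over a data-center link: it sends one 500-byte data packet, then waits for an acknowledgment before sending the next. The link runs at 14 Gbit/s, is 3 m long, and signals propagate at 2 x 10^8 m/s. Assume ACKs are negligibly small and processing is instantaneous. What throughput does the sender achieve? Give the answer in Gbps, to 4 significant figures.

t_tx = L/R = 4000/14000000000 = 2.85714e-07 s.
t_prop = 3/200000000 = 1.5e-08 s; RTT = 3e-08 s.
Cycle = t_tx + RTT = 3.15714e-07 s.
Throughput = L / cycle = 4000 / 3.15714e-07 = 12.67 Gbps.

12.67 Gbps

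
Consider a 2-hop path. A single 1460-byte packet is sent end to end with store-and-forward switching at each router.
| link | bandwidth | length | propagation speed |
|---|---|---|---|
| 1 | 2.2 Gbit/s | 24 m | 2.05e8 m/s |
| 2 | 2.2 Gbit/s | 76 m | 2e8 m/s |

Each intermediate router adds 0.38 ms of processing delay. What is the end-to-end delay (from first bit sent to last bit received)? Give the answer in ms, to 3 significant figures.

L = 1460 × 8 = 11680 bits.
Transmission delay per hop = L/R = 11680/2200000000 = 0.00530909 ms; 2 hops → 0.0106182 ms.
Propagation delays (d/s per hop): 0.000117073, 0.00038 ms; sum = 0.000497073 ms.
Processing at 1 router(s): 1 × 0.38 ms = 0.38 ms.
End-to-end = 0.391 ms.

0.391 ms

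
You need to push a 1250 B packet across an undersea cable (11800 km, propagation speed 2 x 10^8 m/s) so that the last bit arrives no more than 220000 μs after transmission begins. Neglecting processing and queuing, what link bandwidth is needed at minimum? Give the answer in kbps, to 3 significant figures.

L = 10000 bits.
Propagation delay = 11800000 / 200000000 = 59000 μs.
Transmission budget = 220000 − 59000 = 161000 μs.
R ≥ L / t_tx = 10000 bits / 0.161 s = 62.1 kbps.

62.1 kbps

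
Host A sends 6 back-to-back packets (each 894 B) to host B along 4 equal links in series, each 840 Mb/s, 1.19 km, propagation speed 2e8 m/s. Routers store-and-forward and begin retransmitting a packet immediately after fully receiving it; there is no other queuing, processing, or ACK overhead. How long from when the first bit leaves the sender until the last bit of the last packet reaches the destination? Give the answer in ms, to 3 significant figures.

0.100 ms

Per-hop transmission t_tx = L/R = 7152/840000000 = 0.00851429 ms.
Per-hop propagation t_prop = 1190/200000000 = 0.00595 ms.
Pipeline fill: first packet needs 4·t_tx to clear all hops; remaining 5 packets each add one t_tx.
Total = (4+6-1)·t_tx + 4·t_prop = 9·0.00851429 + 4·0.00595 = 0.100 ms.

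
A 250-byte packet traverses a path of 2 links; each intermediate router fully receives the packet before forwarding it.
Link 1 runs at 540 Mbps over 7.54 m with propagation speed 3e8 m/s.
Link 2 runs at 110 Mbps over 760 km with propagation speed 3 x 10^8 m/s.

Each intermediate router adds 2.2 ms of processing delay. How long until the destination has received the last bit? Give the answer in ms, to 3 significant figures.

L = 250 × 8 = 2000 bits.
Transmission delays (L/R per hop): 0.0037037, 0.0181818 ms; sum = 0.0218855 ms.
Propagation delays (d/s per hop): 2.51333e-05, 2.53333 ms; sum = 2.53336 ms.
Processing at 1 router(s): 1 × 2.2 ms = 2.2 ms.
End-to-end = 4.76 ms.

4.76 ms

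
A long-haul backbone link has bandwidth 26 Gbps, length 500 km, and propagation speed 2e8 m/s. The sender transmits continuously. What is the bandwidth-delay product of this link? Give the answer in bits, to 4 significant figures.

Propagation delay = 500000 / 200000000 = 0.0025 s.
BDP = R × t_prop = 26000000000 × 0.0025 = 65000000 bits.

65000000 bits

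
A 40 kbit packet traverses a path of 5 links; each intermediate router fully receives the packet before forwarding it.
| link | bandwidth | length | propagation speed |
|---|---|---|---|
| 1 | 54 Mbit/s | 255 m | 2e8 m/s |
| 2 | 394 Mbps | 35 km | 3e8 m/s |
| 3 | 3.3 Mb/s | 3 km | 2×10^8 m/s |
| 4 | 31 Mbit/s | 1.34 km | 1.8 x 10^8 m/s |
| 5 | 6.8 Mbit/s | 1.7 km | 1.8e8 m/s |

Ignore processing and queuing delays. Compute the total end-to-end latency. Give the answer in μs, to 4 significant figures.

20290 μs

L = 40000 bits.
Transmission delays (L/R per hop): 740.741, 101.523, 12121.2, 1290.32, 5882.35 μs; sum = 20136.2 μs.
Propagation delays (d/s per hop): 1.275, 116.667, 15, 7.44444, 9.44444 μs; sum = 149.831 μs.
End-to-end = 20290 μs.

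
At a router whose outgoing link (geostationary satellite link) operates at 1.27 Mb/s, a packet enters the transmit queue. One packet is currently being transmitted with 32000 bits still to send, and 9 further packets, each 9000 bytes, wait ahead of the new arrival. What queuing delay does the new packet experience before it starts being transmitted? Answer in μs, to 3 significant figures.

535000 μs

Each queued packet: L/R = 72000/1270000 = 56692.9 μs.
9 queued → 510236 μs.
Plus remaining 32000 bits of current packet: 25196.9 μs.
Queuing delay = 535000 μs.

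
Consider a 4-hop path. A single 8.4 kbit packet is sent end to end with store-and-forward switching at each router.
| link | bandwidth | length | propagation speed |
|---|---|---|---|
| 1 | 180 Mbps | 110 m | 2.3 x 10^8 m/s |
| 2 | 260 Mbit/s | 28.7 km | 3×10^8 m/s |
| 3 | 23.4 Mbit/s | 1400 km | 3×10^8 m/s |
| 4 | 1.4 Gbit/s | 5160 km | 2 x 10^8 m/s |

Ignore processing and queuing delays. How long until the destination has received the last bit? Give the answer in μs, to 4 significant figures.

L = 8400 bits.
Transmission delays (L/R per hop): 46.6667, 32.3077, 358.974, 6 μs; sum = 443.949 μs.
Propagation delays (d/s per hop): 0.478261, 95.6667, 4666.67, 25800 μs; sum = 30562.8 μs.
End-to-end = 31010 μs.

31010 μs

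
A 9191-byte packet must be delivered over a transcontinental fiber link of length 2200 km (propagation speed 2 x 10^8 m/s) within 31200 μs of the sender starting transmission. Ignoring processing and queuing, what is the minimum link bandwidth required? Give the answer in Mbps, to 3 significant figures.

3.64 Mbps

L = 73528 bits.
Propagation delay = 2200000 / 200000000 = 11000 μs.
Transmission budget = 31200 − 11000 = 20200 μs.
R ≥ L / t_tx = 73528 bits / 0.0202 s = 3.64 Mbps.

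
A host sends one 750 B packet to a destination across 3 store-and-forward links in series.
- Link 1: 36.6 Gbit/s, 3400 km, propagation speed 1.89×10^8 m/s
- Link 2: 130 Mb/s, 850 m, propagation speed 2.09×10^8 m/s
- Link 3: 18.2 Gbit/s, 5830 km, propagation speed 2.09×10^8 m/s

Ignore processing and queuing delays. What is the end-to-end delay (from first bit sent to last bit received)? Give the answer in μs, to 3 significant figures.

45900 μs

L = 750 × 8 = 6000 bits.
Transmission delays (L/R per hop): 0.163934, 46.1538, 0.32967 μs; sum = 46.6475 μs.
Propagation delays (d/s per hop): 17989.4, 4.06699, 27894.7 μs; sum = 45888.2 μs.
End-to-end = 45900 μs.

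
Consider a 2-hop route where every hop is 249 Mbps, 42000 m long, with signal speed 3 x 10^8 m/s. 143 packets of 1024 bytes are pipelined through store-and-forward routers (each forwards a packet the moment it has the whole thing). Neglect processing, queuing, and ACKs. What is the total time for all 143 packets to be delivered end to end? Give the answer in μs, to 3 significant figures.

5020 μs

Per-hop transmission t_tx = L/R = 8192/249000000 = 32.8996 μs.
Per-hop propagation t_prop = 42000/300000000 = 140 μs.
Pipeline fill: first packet needs 2·t_tx to clear all hops; remaining 142 packets each add one t_tx.
Total = (2+143-1)·t_tx + 2·t_prop = 144·32.8996 + 2·140 = 5020 μs.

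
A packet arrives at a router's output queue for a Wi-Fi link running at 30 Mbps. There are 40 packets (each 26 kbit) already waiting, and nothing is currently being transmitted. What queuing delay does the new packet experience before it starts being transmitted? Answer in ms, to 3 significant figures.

Each queued packet: L/R = 26000/30000000 = 0.866667 ms.
40 queued → 34.6667 ms.
Queuing delay = 34.7 ms.

34.7 ms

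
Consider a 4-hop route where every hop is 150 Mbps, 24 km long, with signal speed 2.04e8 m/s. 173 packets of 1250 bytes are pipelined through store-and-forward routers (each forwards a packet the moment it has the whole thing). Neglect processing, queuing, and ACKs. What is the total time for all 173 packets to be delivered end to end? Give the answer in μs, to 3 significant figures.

12200 μs

Per-hop transmission t_tx = L/R = 10000/150000000 = 66.6667 μs.
Per-hop propagation t_prop = 24000/204000000 = 117.647 μs.
Pipeline fill: first packet needs 4·t_tx to clear all hops; remaining 172 packets each add one t_tx.
Total = (4+173-1)·t_tx + 4·t_prop = 176·66.6667 + 4·117.647 = 12200 μs.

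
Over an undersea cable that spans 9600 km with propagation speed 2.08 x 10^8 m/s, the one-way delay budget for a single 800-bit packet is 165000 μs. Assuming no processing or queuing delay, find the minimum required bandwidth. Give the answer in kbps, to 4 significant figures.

6.731 kbps

Propagation delay = 9600000 / 208000000 = 46153.8 μs.
Transmission budget = 165000 − 46153.8 = 118846 μs.
R ≥ L / t_tx = 800 bits / 0.118846 s = 6.731 kbps.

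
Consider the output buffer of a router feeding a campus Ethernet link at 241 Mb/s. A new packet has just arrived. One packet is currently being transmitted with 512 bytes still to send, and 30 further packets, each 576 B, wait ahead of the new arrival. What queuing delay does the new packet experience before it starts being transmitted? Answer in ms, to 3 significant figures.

Each queued packet: L/R = 4608/241000000 = 0.0191203 ms.
30 queued → 0.57361 ms.
Plus remaining 4096 bits of current packet: 0.0169959 ms.
Queuing delay = 0.591 ms.

0.591 ms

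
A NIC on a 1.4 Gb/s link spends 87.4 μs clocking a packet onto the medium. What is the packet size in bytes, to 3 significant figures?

15300 bytes

L = R × t_tx = 1400000000 b/s × 8.74e-05 s = 122360 bits.
In bytes: 122360 / 8 = 15300 bytes.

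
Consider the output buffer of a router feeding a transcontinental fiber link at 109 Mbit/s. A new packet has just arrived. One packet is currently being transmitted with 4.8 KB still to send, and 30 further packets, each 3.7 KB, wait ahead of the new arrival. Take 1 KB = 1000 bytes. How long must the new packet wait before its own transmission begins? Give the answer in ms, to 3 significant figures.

Each queued packet: L/R = 29600/109000000 = 0.27156 ms.
30 queued → 8.14679 ms.
Plus remaining 38400 bits of current packet: 0.352294 ms.
Queuing delay = 8.50 ms.

8.50 ms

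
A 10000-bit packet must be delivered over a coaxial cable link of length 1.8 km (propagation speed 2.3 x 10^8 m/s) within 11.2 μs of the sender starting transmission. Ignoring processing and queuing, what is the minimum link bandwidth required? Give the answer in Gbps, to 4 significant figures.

2.964 Gbps

Propagation delay = 1800 / 2.3e+08 = 7.82609 μs.
Transmission budget = 11.2 − 7.82609 = 3.37391 μs.
R ≥ L / t_tx = 10000 bits / 3.37391e-06 s = 2.964 Gbps.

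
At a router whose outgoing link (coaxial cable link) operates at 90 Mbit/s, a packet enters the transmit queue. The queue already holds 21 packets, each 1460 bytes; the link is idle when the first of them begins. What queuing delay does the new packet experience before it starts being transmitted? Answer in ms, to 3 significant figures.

2.73 ms

Each queued packet: L/R = 11680/90000000 = 0.129778 ms.
21 queued → 2.72533 ms.
Queuing delay = 2.73 ms.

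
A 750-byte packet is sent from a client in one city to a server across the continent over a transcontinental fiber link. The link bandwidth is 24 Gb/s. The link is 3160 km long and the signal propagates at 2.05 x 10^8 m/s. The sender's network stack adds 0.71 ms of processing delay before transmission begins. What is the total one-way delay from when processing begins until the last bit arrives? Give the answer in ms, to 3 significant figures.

16.1 ms

L = 750 × 8 = 6000 bits.
Transmission delay = L/R = 6000 / 24000000000 = 0.00025 ms.
Propagation delay = d/s = 3160000 m / 2.05e+08 m/s = 15.4146 ms.
Plus processing delay 0.71 ms = 0.71 ms.
Total = 16.1 ms.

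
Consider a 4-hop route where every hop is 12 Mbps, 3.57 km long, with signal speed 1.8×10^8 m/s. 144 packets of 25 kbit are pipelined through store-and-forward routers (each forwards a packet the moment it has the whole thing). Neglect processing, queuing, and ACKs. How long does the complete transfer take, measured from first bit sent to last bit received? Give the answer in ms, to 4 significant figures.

306.3 ms

Per-hop transmission t_tx = L/R = 25000/12000000 = 2.08333 ms.
Per-hop propagation t_prop = 3570/180000000 = 0.0198333 ms.
Pipeline fill: first packet needs 4·t_tx to clear all hops; remaining 143 packets each add one t_tx.
Total = (4+144-1)·t_tx + 4·t_prop = 147·2.08333 + 4·0.0198333 = 306.3 ms.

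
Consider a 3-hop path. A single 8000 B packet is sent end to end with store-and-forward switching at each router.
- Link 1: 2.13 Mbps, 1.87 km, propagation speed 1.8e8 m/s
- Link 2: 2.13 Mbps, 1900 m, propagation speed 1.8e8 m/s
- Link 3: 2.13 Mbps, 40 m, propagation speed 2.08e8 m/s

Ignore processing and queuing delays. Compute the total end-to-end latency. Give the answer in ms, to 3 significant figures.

90.2 ms

L = 8000 × 8 = 64000 bits.
Transmission delay per hop = L/R = 64000/2130000 = 30.0469 ms; 3 hops → 90.1408 ms.
Propagation delays (d/s per hop): 0.0103889, 0.0105556, 0.000192308 ms; sum = 0.0211368 ms.
End-to-end = 90.2 ms.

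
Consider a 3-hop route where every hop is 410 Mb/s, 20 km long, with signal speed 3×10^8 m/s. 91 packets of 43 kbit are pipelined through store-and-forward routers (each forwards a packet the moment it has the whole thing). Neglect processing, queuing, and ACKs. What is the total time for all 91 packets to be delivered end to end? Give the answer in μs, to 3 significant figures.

9950 μs

Per-hop transmission t_tx = L/R = 43000/410000000 = 104.878 μs.
Per-hop propagation t_prop = 20000/300000000 = 66.6667 μs.
Pipeline fill: first packet needs 3·t_tx to clear all hops; remaining 90 packets each add one t_tx.
Total = (3+91-1)·t_tx + 3·t_prop = 93·104.878 + 3·66.6667 = 9950 μs.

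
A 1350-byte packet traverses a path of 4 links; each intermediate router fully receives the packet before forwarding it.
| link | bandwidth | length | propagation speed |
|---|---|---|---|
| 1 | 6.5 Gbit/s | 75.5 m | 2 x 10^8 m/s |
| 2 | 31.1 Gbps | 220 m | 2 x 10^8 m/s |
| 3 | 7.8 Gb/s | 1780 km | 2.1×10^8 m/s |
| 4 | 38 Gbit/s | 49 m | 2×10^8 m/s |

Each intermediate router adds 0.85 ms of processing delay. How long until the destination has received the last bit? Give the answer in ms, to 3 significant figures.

11.0 ms

L = 1350 × 8 = 10800 bits.
Transmission delays (L/R per hop): 0.00166154, 0.000347267, 0.00138462, 0.000284211 ms; sum = 0.00367763 ms.
Propagation delays (d/s per hop): 0.0003775, 0.0011, 8.47619, 0.000245 ms; sum = 8.47791 ms.
Processing at 3 router(s): 3 × 0.85 ms = 2.55 ms.
End-to-end = 11.0 ms.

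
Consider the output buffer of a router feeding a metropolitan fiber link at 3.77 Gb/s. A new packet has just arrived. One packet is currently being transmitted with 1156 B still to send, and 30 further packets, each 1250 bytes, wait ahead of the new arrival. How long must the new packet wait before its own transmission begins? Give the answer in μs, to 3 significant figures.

82.0 μs

Each queued packet: L/R = 10000/3770000000 = 2.65252 μs.
30 queued → 79.5756 μs.
Plus remaining 9248 bits of current packet: 2.45305 μs.
Queuing delay = 82.0 μs.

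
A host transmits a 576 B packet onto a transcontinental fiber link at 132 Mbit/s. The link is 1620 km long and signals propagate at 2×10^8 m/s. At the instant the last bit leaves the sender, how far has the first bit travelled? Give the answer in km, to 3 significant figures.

6.98 km

t_tx = L/R = 4608/132000000 = 3.49091e-05 s.
Distance = s × t_tx = 200000000 × 3.49091e-05 = 6.98 km.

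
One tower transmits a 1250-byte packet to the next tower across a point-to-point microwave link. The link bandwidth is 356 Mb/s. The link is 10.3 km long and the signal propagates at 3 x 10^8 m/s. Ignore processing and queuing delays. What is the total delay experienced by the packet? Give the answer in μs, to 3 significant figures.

L = 1250 × 8 = 10000 bits.
Transmission delay = L/R = 10000 / 356000000 = 28.0899 μs.
Propagation delay = d/s = 10300 m / 300000000 m/s = 34.3333 μs.
Total = 62.4 μs.

62.4 μs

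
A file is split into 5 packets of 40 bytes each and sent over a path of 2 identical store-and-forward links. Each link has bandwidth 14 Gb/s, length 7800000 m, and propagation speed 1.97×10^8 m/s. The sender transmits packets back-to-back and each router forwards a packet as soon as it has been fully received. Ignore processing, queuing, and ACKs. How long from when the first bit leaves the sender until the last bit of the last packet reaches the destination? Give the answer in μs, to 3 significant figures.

79200 μs

Per-hop transmission t_tx = L/R = 320/14000000000 = 0.0228571 μs.
Per-hop propagation t_prop = 7800000/197000000 = 39593.9 μs.
Pipeline fill: first packet needs 2·t_tx to clear all hops; remaining 4 packets each add one t_tx.
Total = (2+5-1)·t_tx + 2·t_prop = 6·0.0228571 + 2·39593.9 = 79200 μs.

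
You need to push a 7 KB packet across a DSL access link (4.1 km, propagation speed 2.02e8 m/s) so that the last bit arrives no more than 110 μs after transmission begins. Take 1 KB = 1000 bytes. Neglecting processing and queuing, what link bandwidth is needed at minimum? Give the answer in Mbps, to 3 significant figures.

L = 56000 bits.
Propagation delay = 4100 / 202000000 = 20.297 μs.
Transmission budget = 110 − 20.297 = 89.703 μs.
R ≥ L / t_tx = 56000 bits / 8.9703e-05 s = 624 Mbps.

624 Mbps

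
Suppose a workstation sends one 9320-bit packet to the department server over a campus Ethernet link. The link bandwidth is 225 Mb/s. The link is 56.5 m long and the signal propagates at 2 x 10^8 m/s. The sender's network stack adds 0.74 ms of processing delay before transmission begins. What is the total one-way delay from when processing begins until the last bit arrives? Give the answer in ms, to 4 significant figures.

Transmission delay = L/R = 9320 / 225000000 = 0.0414222 ms.
Propagation delay = d/s = 56.5 m / 200000000 m/s = 0.0002825 ms.
Plus processing delay 0.74 ms = 0.74 ms.
Total = 0.7817 ms.

0.7817 ms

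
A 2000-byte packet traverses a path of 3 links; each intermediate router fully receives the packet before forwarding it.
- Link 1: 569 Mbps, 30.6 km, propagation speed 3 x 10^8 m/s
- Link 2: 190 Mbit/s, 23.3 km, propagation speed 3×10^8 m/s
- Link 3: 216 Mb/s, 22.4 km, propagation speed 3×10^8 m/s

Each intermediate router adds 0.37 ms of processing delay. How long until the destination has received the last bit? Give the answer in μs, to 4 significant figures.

1181 μs

L = 2000 × 8 = 16000 bits.
Transmission delays (L/R per hop): 28.1195, 84.2105, 74.0741 μs; sum = 186.404 μs.
Propagation delays (d/s per hop): 102, 77.6667, 74.6667 μs; sum = 254.333 μs.
Processing at 2 router(s): 2 × 0.37 ms = 740 μs.
End-to-end = 1181 μs.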